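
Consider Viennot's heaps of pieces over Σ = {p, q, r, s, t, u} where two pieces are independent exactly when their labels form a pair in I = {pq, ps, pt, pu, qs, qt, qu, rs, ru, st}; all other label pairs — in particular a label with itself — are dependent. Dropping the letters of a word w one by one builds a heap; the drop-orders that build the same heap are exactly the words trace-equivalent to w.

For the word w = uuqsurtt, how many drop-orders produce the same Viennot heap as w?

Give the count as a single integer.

0(u) covers ∅
1(u) covers 0:u
2(q) covers ∅
3(s) covers 1:u
4(u) covers 3:s
5(r) covers 2:q
6(t) covers 4:u, 5:r
7(t) covers 6:t
floor of heap: 0:u, 2:q
completions by unplaced set U, small U first (add the entries for U minus each lowest piece of U):
  |U|=1: {7}:1
  |U|=2: {6,7}:1
  |U|=3: {4,6,7}:1  {5,6,7}:1
  |U|=4: {2,5,6,7}:1  {3,4,6,7}:1  {4,5,6,7}:2
  |U|=5: {1,3,4,6,7}:1  {2,4,5,6,7}:3  {3,4,5,6,7}:3
  |U|=6: {0,1,3,4,6,7}:1  {1,3,4,5,6,7}:4  {2,3,4,5,6,7}:6
  start at 0(u): 10
  start at 2(q): 5
sum over floor = 15

15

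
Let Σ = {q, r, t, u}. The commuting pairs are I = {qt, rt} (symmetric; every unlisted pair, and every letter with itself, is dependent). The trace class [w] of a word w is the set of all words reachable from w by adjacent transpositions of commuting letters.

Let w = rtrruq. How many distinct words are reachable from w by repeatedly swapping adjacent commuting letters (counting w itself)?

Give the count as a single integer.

4

0(r) covers ∅
1(t) covers ∅
2(r) covers 0:r
3(r) covers 2:r
4(u) covers 1:t, 3:r
5(q) covers 4:u
floor of heap: 0:r, 1:t
completions by unplaced set U, small U first (add the entries for U minus each lowest piece of U):
  |U|=1: {5}:1
  |U|=2: {4,5}:1
  |U|=3: {1,4,5}:1  {3,4,5}:1
  |U|=4: {1,3,4,5}:2  {2,3,4,5}:1
  start at 0(r): 3
  start at 1(t): 1
sum over floor = 4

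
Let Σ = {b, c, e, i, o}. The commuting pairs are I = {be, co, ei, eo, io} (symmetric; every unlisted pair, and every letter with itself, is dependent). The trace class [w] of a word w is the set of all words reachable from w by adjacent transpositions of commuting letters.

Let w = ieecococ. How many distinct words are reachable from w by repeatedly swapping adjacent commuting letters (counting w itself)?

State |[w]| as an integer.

84

piece 0:i — minimal
piece 1:e — minimal
piece 2:e rests on {1:e}
piece 3:c rests on {0:i, 2:e}
piece 4:o — minimal
piece 5:c rests on {3:c}
piece 6:o rests on {4:o}
piece 7:c rests on {5:c}
minimal pieces: {0:i, 1:e, 4:o}
ways to finish when only these pieces remain (= sum over removing one remaining piece with nothing left below it):
  1 left: {6}→1  {7}→1
  2 left: {4,6}→1  {5,7}→1  {6,7}→2
  3 left: {3,5,7}→1  {4,6,7}→3  {5,6,7}→3
  4 left: {0,3,5,7}→1  {2,3,5,7}→1  {3,5,6,7}→4  {4,5,6,7}→6
  5 left: {0,2,3,5,7}→2  {0,3,5,6,7}→5  {1,2,3,5,7}→1  {2,3,5,6,7}→5  {3,4,5,6,7}→10
  6 left: {0,1,2,3,5,7}→3  {0,2,3,5,6,7}→12  {0,3,4,5,6,7}→15  {1,2,3,5,6,7}→6  {2,3,4,5,6,7}→15
  placing 0:i first → 21 extensions
  placing 1:e first → 42 extensions
  placing 4:o first → 21 extensions
total linear extensions = 84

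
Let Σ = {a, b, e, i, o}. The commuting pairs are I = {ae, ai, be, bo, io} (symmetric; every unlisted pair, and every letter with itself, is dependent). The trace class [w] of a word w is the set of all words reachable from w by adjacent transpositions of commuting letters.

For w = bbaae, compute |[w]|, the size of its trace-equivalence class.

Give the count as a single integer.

0(b) covers ∅
1(b) covers 0:b
2(a) covers 1:b
3(a) covers 2:a
4(e) covers ∅
floor of heap: 0:b, 4:e
completions by unplaced set U, small U first (add the entries for U minus each lowest piece of U):
  |U|=1: {3}:1  {4}:1
  |U|=2: {2,3}:1  {3,4}:2
  |U|=3: {1,2,3}:1  {2,3,4}:3
  start at 0(b): 4
  start at 4(e): 1
sum over floor = 5

5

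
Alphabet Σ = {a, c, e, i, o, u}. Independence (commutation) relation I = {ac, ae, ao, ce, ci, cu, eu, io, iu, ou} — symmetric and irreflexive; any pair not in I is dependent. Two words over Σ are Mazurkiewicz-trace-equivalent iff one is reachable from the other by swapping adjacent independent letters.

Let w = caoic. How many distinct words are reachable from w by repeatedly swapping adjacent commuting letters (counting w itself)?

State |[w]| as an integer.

piece 0:c — minimal
piece 1:a — minimal
piece 2:o rests on {0:c}
piece 3:i rests on {1:a}
piece 4:c rests on {2:o}
minimal pieces: {0:c, 1:a}
ways to finish when only these pieces remain (= sum over removing one remaining piece with nothing left below it):
  1 left: {3}→1  {4}→1
  2 left: {1,3}→1  {2,4}→1  {3,4}→2
  3 left: {0,2,4}→1  {1,3,4}→3  {2,3,4}→3
  placing 0:c first → 6 extensions
  placing 1:a first → 4 extensions
total linear extensions = 10

10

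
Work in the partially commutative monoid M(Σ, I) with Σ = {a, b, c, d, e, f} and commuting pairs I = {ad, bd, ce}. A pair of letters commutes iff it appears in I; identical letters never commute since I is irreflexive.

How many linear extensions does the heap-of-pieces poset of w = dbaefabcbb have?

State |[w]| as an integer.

3

drop 0:d onto floor
drop 1:b onto floor
drop 2:a onto {1:b}
drop 3:e onto {0:d, 2:a}
drop 4:f onto {3:e}
drop 5:a onto {4:f}
drop 6:b onto {5:a}
drop 7:c onto {6:b}
drop 8:b onto {7:c}
drop 9:b onto {8:b}
ground layer = {0:d, 1:b}
drop-orders for the pieces not yet dropped (sum over which currently-grounded one goes next):
  1 to go: {9} 1
  2 to go: {8,9} 1
  3 to go: {7,8,9} 1
  4 to go: {6,7,8,9} 1
  5 to go: {5,6,7,8,9} 1
  6 to go: {4,5,6,7,8,9} 1
  7 to go: {3,4,5,6,7,8,9} 1
  8 to go: {0,3,4,5,6,7,8,9} 1  {2,3,4,5,6,7,8,9} 1
  if 0:d drops first: 1 orders
  if 1:b drops first: 2 orders
heap linearizations: 3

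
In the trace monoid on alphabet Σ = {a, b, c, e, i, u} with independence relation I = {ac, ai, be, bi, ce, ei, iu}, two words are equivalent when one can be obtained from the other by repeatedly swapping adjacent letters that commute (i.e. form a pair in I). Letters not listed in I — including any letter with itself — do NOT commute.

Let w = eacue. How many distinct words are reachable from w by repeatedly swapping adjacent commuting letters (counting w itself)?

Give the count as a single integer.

3

drop 0:e onto floor
drop 1:a onto {0:e}
drop 2:c onto floor
drop 3:u onto {1:a, 2:c}
drop 4:e onto {3:u}
ground layer = {0:e, 2:c}
drop-orders for the pieces not yet dropped (sum over which currently-grounded one goes next):
  1 to go: {4} 1
  2 to go: {3,4} 1
  3 to go: {1,3,4} 1  {2,3,4} 1
  if 0:e drops first: 2 orders
  if 2:c drops first: 1 orders
heap linearizations: 3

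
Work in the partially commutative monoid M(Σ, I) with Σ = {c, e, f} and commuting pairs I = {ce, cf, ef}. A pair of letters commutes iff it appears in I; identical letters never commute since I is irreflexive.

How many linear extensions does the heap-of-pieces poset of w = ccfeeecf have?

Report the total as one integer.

560

0(c) covers ∅
1(c) covers 0:c
2(f) covers ∅
3(e) covers ∅
4(e) covers 3:e
5(e) covers 4:e
6(c) covers 1:c
7(f) covers 2:f
floor of heap: 0:c, 2:f, 3:e
completions by unplaced set U, small U first (add the entries for U minus each lowest piece of U):
  |U|=1: {5}:1  {6}:1  {7}:1
  |U|=2: {1,6}:1  {2,7}:1  {4,5}:1  {5,6}:2  {5,7}:2  {6,7}:2
  |U|=3: {0,1,6}:1  {1,5,6}:3  {1,6,7}:3  {2,5,7}:3  {2,6,7}:3  {3,4,5}:1  {4,5,6}:3  {4,5,7}:3  {5,6,7}:6
  |U|=4: {0,1,5,6}:4  {0,1,6,7}:4  {1,2,6,7}:6  {1,4,5,6}:6  {1,5,6,7}:12  {2,4,5,7}:6  {2,5,6,7}:12  {3,4,5,6}:4  {3,4,5,7}:4  {4,5,6,7}:12
  |U|=5: {0,1,2,6,7}:10  {0,1,4,5,6}:10  {0,1,5,6,7}:20  {1,2,5,6,7}:30  {1,3,4,5,6}:10  {1,4,5,6,7}:30  {2,3,4,5,7}:10  {2,4,5,6,7}:30  {3,4,5,6,7}:20
  |U|=6: {0,1,2,5,6,7}:60  {0,1,3,4,5,6}:20  {0,1,4,5,6,7}:60  {1,2,4,5,6,7}:90  {1,3,4,5,6,7}:60  {2,3,4,5,6,7}:60
  start at 0(c): 210
  start at 2(f): 140
  start at 3(e): 210
sum over floor = 560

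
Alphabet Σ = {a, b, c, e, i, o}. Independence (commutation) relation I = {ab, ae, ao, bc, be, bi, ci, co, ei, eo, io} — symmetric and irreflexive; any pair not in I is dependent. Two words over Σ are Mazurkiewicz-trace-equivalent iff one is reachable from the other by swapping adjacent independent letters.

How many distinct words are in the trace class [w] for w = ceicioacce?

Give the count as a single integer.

100

drop 0:c onto floor
drop 1:e onto {0:c}
drop 2:i onto floor
drop 3:c onto {1:e}
drop 4:i onto {2:i}
drop 5:o onto floor
drop 6:a onto {3:c, 4:i}
drop 7:c onto {6:a}
drop 8:c onto {7:c}
drop 9:e onto {8:c}
ground layer = {0:c, 2:i, 5:o}
drop-orders for the pieces not yet dropped (sum over which currently-grounded one goes next):
  1 to go: {5} 1  {9} 1
  2 to go: {5,9} 2  {8,9} 1
  3 to go: {5,8,9} 3  {7,8,9} 1
  4 to go: {5,7,8,9} 4  {6,7,8,9} 1
  5 to go: {3,6,7,8,9} 1  {4,6,7,8,9} 1  {5,6,7,8,9} 5
  6 to go: {1,3,6,7,8,9} 1  {2,4,6,7,8,9} 1  {3,4,6,7,8,9} 2  {3,5,6,7,8,9} 6  {4,5,6,7,8,9} 6
  7 to go: {0,1,3,6,7,8,9} 1  {1,3,4,6,7,8,9} 3  {1,3,5,6,7,8,9} 7  {2,3,4,6,7,8,9} 3  {2,4,5,6,7,8,9} 7  {3,4,5,6,7,8,9} 14
  8 to go: {0,1,3,4,6,7,8,9} 4  {0,1,3,5,6,7,8,9} 8  {1,2,3,4,6,7,8,9} 6  {1,3,4,5,6,7,8,9} 24  {2,3,4,5,6,7,8,9} 24
  if 0:c drops first: 54 orders
  if 2:i drops first: 36 orders
  if 5:o drops first: 10 orders
heap linearizations: 100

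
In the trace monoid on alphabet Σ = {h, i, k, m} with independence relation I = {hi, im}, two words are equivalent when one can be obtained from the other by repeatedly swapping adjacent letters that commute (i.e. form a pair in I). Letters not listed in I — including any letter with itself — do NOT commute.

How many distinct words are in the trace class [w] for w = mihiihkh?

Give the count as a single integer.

piece 0:m — minimal
piece 1:i — minimal
piece 2:h rests on {0:m}
piece 3:i rests on {1:i}
piece 4:i rests on {3:i}
piece 5:h rests on {2:h}
piece 6:k rests on {4:i, 5:h}
piece 7:h rests on {6:k}
minimal pieces: {0:m, 1:i}
ways to finish when only these pieces remain (= sum over removing one remaining piece with nothing left below it):
  1 left: {7}→1
  2 left: {6,7}→1
  3 left: {4,6,7}→1  {5,6,7}→1
  4 left: {2,5,6,7}→1  {3,4,6,7}→1  {4,5,6,7}→2
  5 left: {0,2,5,6,7}→1  {1,3,4,6,7}→1  {2,4,5,6,7}→3  {3,4,5,6,7}→3
  6 left: {0,2,4,5,6,7}→4  {1,3,4,5,6,7}→4  {2,3,4,5,6,7}→6
  placing 0:m first → 10 extensions
  placing 1:i first → 10 extensions
total linear extensions = 20

20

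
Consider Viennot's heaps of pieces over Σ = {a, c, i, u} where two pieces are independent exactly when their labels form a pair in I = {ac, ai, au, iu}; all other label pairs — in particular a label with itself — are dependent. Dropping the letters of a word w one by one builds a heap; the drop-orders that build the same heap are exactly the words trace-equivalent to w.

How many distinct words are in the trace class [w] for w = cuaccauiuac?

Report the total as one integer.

piece 0:c — minimal
piece 1:u rests on {0:c}
piece 2:a — minimal
piece 3:c rests on {1:u}
piece 4:c rests on {3:c}
piece 5:a rests on {2:a}
piece 6:u rests on {4:c}
piece 7:i rests on {4:c}
piece 8:u rests on {6:u}
piece 9:a rests on {5:a}
piece 10:c rests on {7:i, 8:u}
minimal pieces: {0:c, 2:a}
ways to finish when only these pieces remain (= sum over removing one remaining piece with nothing left below it):
  1 left: {9}→1  {10}→1
  2 left: {5,9}→1  {7,10}→1  {8,10}→1  {9,10}→2
  3 left: {2,5,9}→1  {5,9,10}→3  {6,8,10}→1  {7,8,10}→2  {7,9,10}→3  {8,9,10}→3
  4 left: {2,5,9,10}→4  {5,7,9,10}→6  {5,8,9,10}→6  {6,7,8,10}→3  {6,8,9,10}→4  {7,8,9,10}→8
  5 left: {2,5,7,9,10}→10  {2,5,8,9,10}→10  {4,6,7,8,10}→3  {5,6,8,9,10}→10  {5,7,8,9,10}→20  {6,7,8,9,10}→15
  6 left: {2,5,6,8,9,10}→20  {2,5,7,8,9,10}→40  {3,4,6,7,8,10}→3  {4,6,7,8,9,10}→18  {5,6,7,8,9,10}→45
  7 left: {1,3,4,6,7,8,10}→3  {2,5,6,7,8,9,10}→105  {3,4,6,7,8,9,10}→21  {4,5,6,7,8,9,10}→63
  8 left: {0,1,3,4,6,7,8,10}→3  {1,3,4,6,7,8,9,10}→24  {2,4,5,6,7,8,9,10}→168  {3,4,5,6,7,8,9,10}→84
  9 left: {0,1,3,4,6,7,8,9,10}→27  {1,3,4,5,6,7,8,9,10}→108  {2,3,4,5,6,7,8,9,10}→252
  placing 0:c first → 360 extensions
  placing 2:a first → 135 extensions
total linear extensions = 495

495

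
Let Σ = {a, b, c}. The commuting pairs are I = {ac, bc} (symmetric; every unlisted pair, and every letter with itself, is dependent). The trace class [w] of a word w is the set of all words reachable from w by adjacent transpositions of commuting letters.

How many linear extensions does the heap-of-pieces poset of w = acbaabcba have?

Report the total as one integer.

0(a) covers ∅
1(c) covers ∅
2(b) covers 0:a
3(a) covers 2:b
4(a) covers 3:a
5(b) covers 4:a
6(c) covers 1:c
7(b) covers 5:b
8(a) covers 7:b
floor of heap: 0:a, 1:c
completions by unplaced set U, small U first (add the entries for U minus each lowest piece of U):
  |U|=1: {6}:1  {8}:1
  |U|=2: {1,6}:1  {6,8}:2  {7,8}:1
  |U|=3: {1,6,8}:3  {5,7,8}:1  {6,7,8}:3
  |U|=4: {1,6,7,8}:6  {4,5,7,8}:1  {5,6,7,8}:4
  |U|=5: {1,5,6,7,8}:10  {3,4,5,7,8}:1  {4,5,6,7,8}:5
  |U|=6: {1,4,5,6,7,8}:15  {2,3,4,5,7,8}:1  {3,4,5,6,7,8}:6
  |U|=7: {0,2,3,4,5,7,8}:1  {1,3,4,5,6,7,8}:21  {2,3,4,5,6,7,8}:7
  start at 0(a): 28
  start at 1(c): 8
sum over floor = 36

36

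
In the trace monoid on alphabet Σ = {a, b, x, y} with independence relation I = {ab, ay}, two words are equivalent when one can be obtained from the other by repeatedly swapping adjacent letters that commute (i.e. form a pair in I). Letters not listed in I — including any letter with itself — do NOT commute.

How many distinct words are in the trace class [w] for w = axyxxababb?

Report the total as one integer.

10

piece 0:a — minimal
piece 1:x rests on {0:a}
piece 2:y rests on {1:x}
piece 3:x rests on {2:y}
piece 4:x rests on {3:x}
piece 5:a rests on {4:x}
piece 6:b rests on {4:x}
piece 7:a rests on {5:a}
piece 8:b rests on {6:b}
piece 9:b rests on {8:b}
minimal pieces: {0:a}
ways to finish when only these pieces remain (= sum over removing one remaining piece with nothing left below it):
  1 left: {7}→1  {9}→1
  2 left: {5,7}→1  {7,9}→2  {8,9}→1
  3 left: {5,7,9}→3  {6,8,9}→1  {7,8,9}→3
  4 left: {5,7,8,9}→6  {6,7,8,9}→4
  5 left: {5,6,7,8,9}→10
  6 left: {4,5,6,7,8,9}→10
  7 left: {3,4,5,6,7,8,9}→10
  8 left: {2,3,4,5,6,7,8,9}→10
  placing 0:a first → 10 extensions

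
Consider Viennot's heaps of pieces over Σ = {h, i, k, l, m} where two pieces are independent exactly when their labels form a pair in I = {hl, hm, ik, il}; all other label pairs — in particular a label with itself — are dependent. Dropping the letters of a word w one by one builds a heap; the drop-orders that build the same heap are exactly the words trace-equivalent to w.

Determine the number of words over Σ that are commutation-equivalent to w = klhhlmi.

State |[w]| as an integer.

10

piece 0:k — minimal
piece 1:l rests on {0:k}
piece 2:h rests on {0:k}
piece 3:h rests on {2:h}
piece 4:l rests on {1:l}
piece 5:m rests on {4:l}
piece 6:i rests on {3:h, 5:m}
minimal pieces: {0:k}
ways to finish when only these pieces remain (= sum over removing one remaining piece with nothing left below it):
  1 left: {6}→1
  2 left: {3,6}→1  {5,6}→1
  3 left: {2,3,6}→1  {3,5,6}→2  {4,5,6}→1
  4 left: {1,4,5,6}→1  {2,3,5,6}→3  {3,4,5,6}→3
  5 left: {1,3,4,5,6}→4  {2,3,4,5,6}→6
  placing 0:k first → 10 extensions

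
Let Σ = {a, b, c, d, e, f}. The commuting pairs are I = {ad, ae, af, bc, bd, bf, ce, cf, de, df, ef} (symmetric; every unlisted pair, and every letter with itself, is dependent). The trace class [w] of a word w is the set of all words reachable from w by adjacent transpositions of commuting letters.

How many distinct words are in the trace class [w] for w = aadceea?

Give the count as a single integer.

piece 0:a — minimal
piece 1:a rests on {0:a}
piece 2:d — minimal
piece 3:c rests on {1:a, 2:d}
piece 4:e — minimal
piece 5:e rests on {4:e}
piece 6:a rests on {3:c}
minimal pieces: {0:a, 2:d, 4:e}
ways to finish when only these pieces remain (= sum over removing one remaining piece with nothing left below it):
  1 left: {5}→1  {6}→1
  2 left: {3,6}→1  {4,5}→1  {5,6}→2
  3 left: {1,3,6}→1  {2,3,6}→1  {3,5,6}→3  {4,5,6}→3
  4 left: {0,1,3,6}→1  {1,2,3,6}→2  {1,3,5,6}→4  {2,3,5,6}→4  {3,4,5,6}→6
  5 left: {0,1,2,3,6}→3  {0,1,3,5,6}→5  {1,2,3,5,6}→10  {1,3,4,5,6}→10  {2,3,4,5,6}→10
  placing 0:a first → 30 extensions
  placing 2:d first → 15 extensions
  placing 4:e first → 18 extensions
total linear extensions = 63

63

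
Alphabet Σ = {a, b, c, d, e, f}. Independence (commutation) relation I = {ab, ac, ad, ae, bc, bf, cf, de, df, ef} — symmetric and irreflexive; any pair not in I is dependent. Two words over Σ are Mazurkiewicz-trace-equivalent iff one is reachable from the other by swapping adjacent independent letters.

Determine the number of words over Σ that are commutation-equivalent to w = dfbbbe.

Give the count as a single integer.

drop 0:d onto floor
drop 1:f onto floor
drop 2:b onto {0:d}
drop 3:b onto {2:b}
drop 4:b onto {3:b}
drop 5:e onto {4:b}
ground layer = {0:d, 1:f}
drop-orders for the pieces not yet dropped (sum over which currently-grounded one goes next):
  1 to go: {1} 1  {5} 1
  2 to go: {1,5} 2  {4,5} 1
  3 to go: {1,4,5} 3  {3,4,5} 1
  4 to go: {1,3,4,5} 4  {2,3,4,5} 1
  if 0:d drops first: 5 orders
  if 1:f drops first: 1 orders
heap linearizations: 6

6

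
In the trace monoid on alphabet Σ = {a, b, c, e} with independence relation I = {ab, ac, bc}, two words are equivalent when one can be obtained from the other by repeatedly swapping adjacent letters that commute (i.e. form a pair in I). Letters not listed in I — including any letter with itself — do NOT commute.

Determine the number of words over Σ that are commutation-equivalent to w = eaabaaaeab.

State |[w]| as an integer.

0(e) covers ∅
1(a) covers 0:e
2(a) covers 1:a
3(b) covers 0:e
4(a) covers 2:a
5(a) covers 4:a
6(a) covers 5:a
7(e) covers 3:b, 6:a
8(a) covers 7:e
9(b) covers 7:e
floor of heap: 0:e
completions by unplaced set U, small U first (add the entries for U minus each lowest piece of U):
  |U|=1: {8}:1  {9}:1
  |U|=2: {8,9}:2
  |U|=3: {7,8,9}:2
  |U|=4: {3,7,8,9}:2  {6,7,8,9}:2
  |U|=5: {3,6,7,8,9}:4  {5,6,7,8,9}:2
  |U|=6: {3,5,6,7,8,9}:6  {4,5,6,7,8,9}:2
  |U|=7: {2,4,5,6,7,8,9}:2  {3,4,5,6,7,8,9}:8
  |U|=8: {1,2,4,5,6,7,8,9}:2  {2,3,4,5,6,7,8,9}:10
  start at 0(e): 12

12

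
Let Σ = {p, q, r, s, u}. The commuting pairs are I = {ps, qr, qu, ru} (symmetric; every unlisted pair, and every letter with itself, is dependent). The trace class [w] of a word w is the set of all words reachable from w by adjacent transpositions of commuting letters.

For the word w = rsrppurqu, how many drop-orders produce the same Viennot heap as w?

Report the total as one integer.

12

drop 0:r onto floor
drop 1:s onto {0:r}
drop 2:r onto {1:s}
drop 3:p onto {2:r}
drop 4:p onto {3:p}
drop 5:u onto {4:p}
drop 6:r onto {4:p}
drop 7:q onto {4:p}
drop 8:u onto {5:u}
ground layer = {0:r}
drop-orders for the pieces not yet dropped (sum over which currently-grounded one goes next):
  1 to go: {6} 1  {7} 1  {8} 1
  2 to go: {5,8} 1  {6,7} 2  {6,8} 2  {7,8} 2
  3 to go: {5,6,8} 3  {5,7,8} 3  {6,7,8} 6
  4 to go: {5,6,7,8} 12
  5 to go: {4,5,6,7,8} 12
  6 to go: {3,4,5,6,7,8} 12
  7 to go: {2,3,4,5,6,7,8} 12
  if 0:r drops first: 12 orders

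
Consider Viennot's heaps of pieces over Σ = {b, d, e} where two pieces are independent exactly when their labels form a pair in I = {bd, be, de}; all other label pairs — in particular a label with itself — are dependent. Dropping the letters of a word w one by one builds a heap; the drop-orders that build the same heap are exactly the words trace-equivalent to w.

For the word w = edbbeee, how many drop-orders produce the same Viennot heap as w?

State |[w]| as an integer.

#0=e has no predecessor
#1=d has no predecessor
#2=b has no predecessor
#3=b depends on [2:b]
#4=e depends on [0:e]
#5=e depends on [4:e]
#6=e depends on [5:e]
sources: [0:e, 1:d, 2:b]
N(rest) = Σ N(rest − s) over sources s of rest; N(one piece) = 1:
  size 1 → [1]=1  [3]=1  [6]=1
  size 2 → [1,3]=2  [1,6]=2  [2,3]=1  [3,6]=2  [5,6]=1
  size 3 → [1,2,3]=3  [1,3,6]=6  [1,5,6]=3  [2,3,6]=3  [3,5,6]=3  [4,5,6]=1
  size 4 → [0,4,5,6]=1  [1,2,3,6]=12  [1,3,5,6]=12  [1,4,5,6]=4  [2,3,5,6]=6  [3,4,5,6]=4
  size 5 → [0,1,4,5,6]=5  [0,3,4,5,6]=5  [1,2,3,5,6]=30  [1,3,4,5,6]=20  [2,3,4,5,6]=10
  first=0(e) contributes 60
  first=1(d) contributes 15
  first=2(b) contributes 30
|[w]| = 105

105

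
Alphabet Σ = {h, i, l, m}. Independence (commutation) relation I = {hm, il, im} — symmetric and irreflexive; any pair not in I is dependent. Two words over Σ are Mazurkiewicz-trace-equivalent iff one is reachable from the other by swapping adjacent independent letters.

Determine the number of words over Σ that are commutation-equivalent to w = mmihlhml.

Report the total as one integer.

0(m) covers ∅
1(m) covers 0:m
2(i) covers ∅
3(h) covers 2:i
4(l) covers 1:m, 3:h
5(h) covers 4:l
6(m) covers 4:l
7(l) covers 5:h, 6:m
floor of heap: 0:m, 2:i
completions by unplaced set U, small U first (add the entries for U minus each lowest piece of U):
  |U|=1: {7}:1
  |U|=2: {5,7}:1  {6,7}:1
  |U|=3: {5,6,7}:2
  |U|=4: {4,5,6,7}:2
  |U|=5: {1,4,5,6,7}:2  {3,4,5,6,7}:2
  |U|=6: {0,1,4,5,6,7}:2  {1,3,4,5,6,7}:4  {2,3,4,5,6,7}:2
  start at 0(m): 6
  start at 2(i): 6
sum over floor = 12

12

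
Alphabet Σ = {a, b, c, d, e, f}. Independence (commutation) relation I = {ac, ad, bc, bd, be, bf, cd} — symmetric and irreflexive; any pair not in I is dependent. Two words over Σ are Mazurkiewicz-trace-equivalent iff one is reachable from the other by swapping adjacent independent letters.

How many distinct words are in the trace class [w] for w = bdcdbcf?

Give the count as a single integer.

drop 0:b onto floor
drop 1:d onto floor
drop 2:c onto floor
drop 3:d onto {1:d}
drop 4:b onto {0:b}
drop 5:c onto {2:c}
drop 6:f onto {3:d, 5:c}
ground layer = {0:b, 1:d, 2:c}
drop-orders for the pieces not yet dropped (sum over which currently-grounded one goes next):
  1 to go: {4} 1  {6} 1
  2 to go: {0,4} 1  {3,6} 1  {4,6} 2  {5,6} 1
  3 to go: {0,4,6} 3  {1,3,6} 1  {2,5,6} 1  {3,4,6} 3  {3,5,6} 2  {4,5,6} 3
  4 to go: {0,3,4,6} 6  {0,4,5,6} 6  {1,3,4,6} 4  {1,3,5,6} 3  {2,3,5,6} 3  {2,4,5,6} 4  {3,4,5,6} 8
  5 to go: {0,1,3,4,6} 10  {0,2,4,5,6} 10  {0,3,4,5,6} 20  {1,2,3,5,6} 6  {1,3,4,5,6} 15  {2,3,4,5,6} 15
  if 0:b drops first: 36 orders
  if 1:d drops first: 45 orders
  if 2:c drops first: 45 orders
heap linearizations: 126

126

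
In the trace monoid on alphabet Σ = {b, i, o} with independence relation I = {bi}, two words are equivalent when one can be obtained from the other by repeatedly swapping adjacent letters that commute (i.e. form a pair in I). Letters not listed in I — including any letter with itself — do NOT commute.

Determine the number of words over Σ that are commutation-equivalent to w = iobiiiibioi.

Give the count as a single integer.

drop 0:i onto floor
drop 1:o onto {0:i}
drop 2:b onto {1:o}
drop 3:i onto {1:o}
drop 4:i onto {3:i}
drop 5:i onto {4:i}
drop 6:i onto {5:i}
drop 7:b onto {2:b}
drop 8:i onto {6:i}
drop 9:o onto {7:b, 8:i}
drop 10:i onto {9:o}
ground layer = {0:i}
drop-orders for the pieces not yet dropped (sum over which currently-grounded one goes next):
  1 to go: {10} 1
  2 to go: {9,10} 1
  3 to go: {7,9,10} 1  {8,9,10} 1
  4 to go: {2,7,9,10} 1  {6,8,9,10} 1  {7,8,9,10} 2
  5 to go: {2,7,8,9,10} 3  {5,6,8,9,10} 1  {6,7,8,9,10} 3
  6 to go: {2,6,7,8,9,10} 6  {4,5,6,8,9,10} 1  {5,6,7,8,9,10} 4
  7 to go: {2,5,6,7,8,9,10} 10  {3,4,5,6,8,9,10} 1  {4,5,6,7,8,9,10} 5
  8 to go: {2,4,5,6,7,8,9,10} 15  {3,4,5,6,7,8,9,10} 6
  9 to go: {2,3,4,5,6,7,8,9,10} 21
  if 0:i drops first: 21 orders

21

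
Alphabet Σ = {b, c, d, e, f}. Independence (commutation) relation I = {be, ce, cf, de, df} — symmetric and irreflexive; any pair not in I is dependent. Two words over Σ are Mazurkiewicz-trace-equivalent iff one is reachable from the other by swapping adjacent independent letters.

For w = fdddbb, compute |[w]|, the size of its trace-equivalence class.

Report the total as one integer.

4

#0=f has no predecessor
#1=d has no predecessor
#2=d depends on [1:d]
#3=d depends on [2:d]
#4=b depends on [0:f, 3:d]
#5=b depends on [4:b]
sources: [0:f, 1:d]
N(rest) = Σ N(rest − s) over sources s of rest; N(one piece) = 1:
  size 1 → [5]=1
  size 2 → [4,5]=1
  size 3 → [0,4,5]=1  [3,4,5]=1
  size 4 → [0,3,4,5]=2  [2,3,4,5]=1
  first=0(f) contributes 1
  first=1(d) contributes 3
|[w]| = 4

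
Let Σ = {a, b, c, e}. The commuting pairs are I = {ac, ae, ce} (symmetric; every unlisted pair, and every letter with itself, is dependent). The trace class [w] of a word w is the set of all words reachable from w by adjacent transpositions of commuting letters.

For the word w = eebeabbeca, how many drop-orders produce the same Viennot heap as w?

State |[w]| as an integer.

piece 0:e — minimal
piece 1:e rests on {0:e}
piece 2:b rests on {1:e}
piece 3:e rests on {2:b}
piece 4:a rests on {2:b}
piece 5:b rests on {3:e, 4:a}
piece 6:b rests on {5:b}
piece 7:e rests on {6:b}
piece 8:c rests on {6:b}
piece 9:a rests on {6:b}
minimal pieces: {0:e}
ways to finish when only these pieces remain (= sum over removing one remaining piece with nothing left below it):
  1 left: {7}→1  {8}→1  {9}→1
  2 left: {7,8}→2  {7,9}→2  {8,9}→2
  3 left: {7,8,9}→6
  4 left: {6,7,8,9}→6
  5 left: {5,6,7,8,9}→6
  6 left: {3,5,6,7,8,9}→6  {4,5,6,7,8,9}→6
  7 left: {3,4,5,6,7,8,9}→12
  8 left: {2,3,4,5,6,7,8,9}→12
  placing 0:e first → 12 extensions

12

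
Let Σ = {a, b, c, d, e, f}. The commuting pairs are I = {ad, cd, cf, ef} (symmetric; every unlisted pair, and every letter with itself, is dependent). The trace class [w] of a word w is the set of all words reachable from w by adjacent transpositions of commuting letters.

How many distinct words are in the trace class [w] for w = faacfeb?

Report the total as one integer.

3

drop 0:f onto floor
drop 1:a onto {0:f}
drop 2:a onto {1:a}
drop 3:c onto {2:a}
drop 4:f onto {2:a}
drop 5:e onto {3:c}
drop 6:b onto {4:f, 5:e}
ground layer = {0:f}
drop-orders for the pieces not yet dropped (sum over which currently-grounded one goes next):
  1 to go: {6} 1
  2 to go: {4,6} 1  {5,6} 1
  3 to go: {3,5,6} 1  {4,5,6} 2
  4 to go: {3,4,5,6} 3
  5 to go: {2,3,4,5,6} 3
  if 0:f drops first: 3 orders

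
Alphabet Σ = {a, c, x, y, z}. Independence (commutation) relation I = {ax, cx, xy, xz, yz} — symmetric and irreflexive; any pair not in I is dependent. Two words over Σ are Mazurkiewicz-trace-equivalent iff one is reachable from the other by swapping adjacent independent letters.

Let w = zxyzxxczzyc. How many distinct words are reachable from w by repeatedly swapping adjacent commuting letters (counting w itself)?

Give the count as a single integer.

1485

0(z) covers ∅
1(x) covers ∅
2(y) covers ∅
3(z) covers 0:z
4(x) covers 1:x
5(x) covers 4:x
6(c) covers 2:y, 3:z
7(z) covers 6:c
8(z) covers 7:z
9(y) covers 6:c
10(c) covers 8:z, 9:y
floor of heap: 0:z, 1:x, 2:y
completions by unplaced set U, small U first (add the entries for U minus each lowest piece of U):
  |U|=1: {5}:1  {10}:1
  |U|=2: {4,5}:1  {5,10}:2  {8,10}:1  {9,10}:1
  |U|=3: {1,4,5}:1  {4,5,10}:3  {5,8,10}:3  {5,9,10}:3  {7,8,10}:1  {8,9,10}:2
  |U|=4: {1,4,5,10}:4  {4,5,8,10}:6  {4,5,9,10}:6  {5,7,8,10}:4  {5,8,9,10}:8  {7,8,9,10}:3
  |U|=5: {1,4,5,8,10}:10  {1,4,5,9,10}:10  {4,5,7,8,10}:10  {4,5,8,9,10}:20  {5,7,8,9,10}:15  {6,7,8,9,10}:3
  |U|=6: {1,4,5,7,8,10}:20  {1,4,5,8,9,10}:40  {2,6,7,8,9,10}:3  {3,6,7,8,9,10}:3  {4,5,7,8,9,10}:45  {5,6,7,8,9,10}:18
  |U|=7: {0,3,6,7,8,9,10}:3  {1,4,5,7,8,9,10}:105  {2,3,6,7,8,9,10}:6  {2,5,6,7,8,9,10}:21  {3,5,6,7,8,9,10}:21  {4,5,6,7,8,9,10}:63
  |U|=8: {0,2,3,6,7,8,9,10}:9  {0,3,5,6,7,8,9,10}:24  {1,4,5,6,7,8,9,10}:168  {2,3,5,6,7,8,9,10}:48  {2,4,5,6,7,8,9,10}:84  {3,4,5,6,7,8,9,10}:84
  |U|=9: {0,2,3,5,6,7,8,9,10}:81  {0,3,4,5,6,7,8,9,10}:108  {1,2,4,5,6,7,8,9,10}:252  {1,3,4,5,6,7,8,9,10}:252  {2,3,4,5,6,7,8,9,10}:216
  start at 0(z): 720
  start at 1(x): 405
  start at 2(y): 360
sum over floor = 1485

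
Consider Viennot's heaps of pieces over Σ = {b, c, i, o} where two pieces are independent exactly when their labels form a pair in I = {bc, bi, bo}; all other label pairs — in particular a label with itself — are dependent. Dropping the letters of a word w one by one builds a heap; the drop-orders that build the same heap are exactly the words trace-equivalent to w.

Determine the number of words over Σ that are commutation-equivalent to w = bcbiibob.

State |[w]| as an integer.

drop 0:b onto floor
drop 1:c onto floor
drop 2:b onto {0:b}
drop 3:i onto {1:c}
drop 4:i onto {3:i}
drop 5:b onto {2:b}
drop 6:o onto {4:i}
drop 7:b onto {5:b}
ground layer = {0:b, 1:c}
drop-orders for the pieces not yet dropped (sum over which currently-grounded one goes next):
  1 to go: {6} 1  {7} 1
  2 to go: {4,6} 1  {5,7} 1  {6,7} 2
  3 to go: {2,5,7} 1  {3,4,6} 1  {4,6,7} 3  {5,6,7} 3
  4 to go: {0,2,5,7} 1  {1,3,4,6} 1  {2,5,6,7} 4  {3,4,6,7} 4  {4,5,6,7} 6
  5 to go: {0,2,5,6,7} 5  {1,3,4,6,7} 5  {2,4,5,6,7} 10  {3,4,5,6,7} 10
  6 to go: {0,2,4,5,6,7} 15  {1,3,4,5,6,7} 15  {2,3,4,5,6,7} 20
  if 0:b drops first: 35 orders
  if 1:c drops first: 35 orders
heap linearizations: 70

70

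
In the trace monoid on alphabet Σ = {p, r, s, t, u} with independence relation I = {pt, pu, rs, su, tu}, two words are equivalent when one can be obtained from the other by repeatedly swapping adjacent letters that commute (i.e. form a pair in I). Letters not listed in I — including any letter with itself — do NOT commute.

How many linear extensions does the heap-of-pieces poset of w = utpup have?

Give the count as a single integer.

piece 0:u — minimal
piece 1:t — minimal
piece 2:p — minimal
piece 3:u rests on {0:u}
piece 4:p rests on {2:p}
minimal pieces: {0:u, 1:t, 2:p}
ways to finish when only these pieces remain (= sum over removing one remaining piece with nothing left below it):
  1 left: {1}→1  {3}→1  {4}→1
  2 left: {0,3}→1  {1,3}→2  {1,4}→2  {2,4}→1  {3,4}→2
  3 left: {0,1,3}→3  {0,3,4}→3  {1,2,4}→3  {1,3,4}→6  {2,3,4}→3
  placing 0:u first → 12 extensions
  placing 1:t first → 6 extensions
  placing 2:p first → 12 extensions
total linear extensions = 30

30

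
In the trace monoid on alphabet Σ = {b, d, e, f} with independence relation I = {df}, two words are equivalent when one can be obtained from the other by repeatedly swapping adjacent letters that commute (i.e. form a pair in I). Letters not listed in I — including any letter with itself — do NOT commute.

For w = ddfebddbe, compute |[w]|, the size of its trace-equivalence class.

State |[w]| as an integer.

piece 0:d — minimal
piece 1:d rests on {0:d}
piece 2:f — minimal
piece 3:e rests on {1:d, 2:f}
piece 4:b rests on {3:e}
piece 5:d rests on {4:b}
piece 6:d rests on {5:d}
piece 7:b rests on {6:d}
piece 8:e rests on {7:b}
minimal pieces: {0:d, 2:f}
ways to finish when only these pieces remain (= sum over removing one remaining piece with nothing left below it):
  1 left: {8}→1
  2 left: {7,8}→1
  3 left: {6,7,8}→1
  4 left: {5,6,7,8}→1
  5 left: {4,5,6,7,8}→1
  6 left: {3,4,5,6,7,8}→1
  7 left: {1,3,4,5,6,7,8}→1  {2,3,4,5,6,7,8}→1
  placing 0:d first → 2 extensions
  placing 2:f first → 1 extensions
total linear extensions = 3

3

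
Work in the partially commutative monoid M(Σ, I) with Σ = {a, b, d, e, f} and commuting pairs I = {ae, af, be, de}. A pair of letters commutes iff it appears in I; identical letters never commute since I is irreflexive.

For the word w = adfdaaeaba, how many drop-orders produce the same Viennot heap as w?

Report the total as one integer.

7

drop 0:a onto floor
drop 1:d onto {0:a}
drop 2:f onto {1:d}
drop 3:d onto {2:f}
drop 4:a onto {3:d}
drop 5:a onto {4:a}
drop 6:e onto {2:f}
drop 7:a onto {5:a}
drop 8:b onto {7:a}
drop 9:a onto {8:b}
ground layer = {0:a}
drop-orders for the pieces not yet dropped (sum over which currently-grounded one goes next):
  1 to go: {6} 1  {9} 1
  2 to go: {6,9} 2  {8,9} 1
  3 to go: {6,8,9} 3  {7,8,9} 1
  4 to go: {5,7,8,9} 1  {6,7,8,9} 4
  5 to go: {4,5,7,8,9} 1  {5,6,7,8,9} 5
  6 to go: {3,4,5,7,8,9} 1  {4,5,6,7,8,9} 6
  7 to go: {3,4,5,6,7,8,9} 7
  8 to go: {2,3,4,5,6,7,8,9} 7
  if 0:a drops first: 7 orders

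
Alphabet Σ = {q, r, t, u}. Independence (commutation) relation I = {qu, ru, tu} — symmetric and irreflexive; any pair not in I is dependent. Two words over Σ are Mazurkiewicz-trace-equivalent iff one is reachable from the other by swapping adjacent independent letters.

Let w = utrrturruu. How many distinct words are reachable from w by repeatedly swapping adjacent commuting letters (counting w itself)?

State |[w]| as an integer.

210

0(u) covers ∅
1(t) covers ∅
2(r) covers 1:t
3(r) covers 2:r
4(t) covers 3:r
5(u) covers 0:u
6(r) covers 4:t
7(r) covers 6:r
8(u) covers 5:u
9(u) covers 8:u
floor of heap: 0:u, 1:t
completions by unplaced set U, small U first (add the entries for U minus each lowest piece of U):
  |U|=1: {7}:1  {9}:1
  |U|=2: {6,7}:1  {7,9}:2  {8,9}:1
  |U|=3: {4,6,7}:1  {5,8,9}:1  {6,7,9}:3  {7,8,9}:3
  |U|=4: {0,5,8,9}:1  {3,4,6,7}:1  {4,6,7,9}:4  {5,7,8,9}:4  {6,7,8,9}:6
  |U|=5: {0,5,7,8,9}:5  {2,3,4,6,7}:1  {3,4,6,7,9}:5  {4,6,7,8,9}:10  {5,6,7,8,9}:10
  |U|=6: {0,5,6,7,8,9}:15  {1,2,3,4,6,7}:1  {2,3,4,6,7,9}:6  {3,4,6,7,8,9}:15  {4,5,6,7,8,9}:20
  |U|=7: {0,4,5,6,7,8,9}:35  {1,2,3,4,6,7,9}:7  {2,3,4,6,7,8,9}:21  {3,4,5,6,7,8,9}:35
  |U|=8: {0,3,4,5,6,7,8,9}:70  {1,2,3,4,6,7,8,9}:28  {2,3,4,5,6,7,8,9}:56
  start at 0(u): 84
  start at 1(t): 126
sum over floor = 210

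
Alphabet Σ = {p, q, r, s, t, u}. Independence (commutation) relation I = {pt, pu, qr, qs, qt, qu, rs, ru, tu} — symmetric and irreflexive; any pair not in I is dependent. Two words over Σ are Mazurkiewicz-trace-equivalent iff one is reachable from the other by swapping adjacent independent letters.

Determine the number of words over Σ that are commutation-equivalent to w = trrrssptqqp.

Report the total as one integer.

drop 0:t onto floor
drop 1:r onto {0:t}
drop 2:r onto {1:r}
drop 3:r onto {2:r}
drop 4:s onto {0:t}
drop 5:s onto {4:s}
drop 6:p onto {3:r, 5:s}
drop 7:t onto {3:r, 5:s}
drop 8:q onto {6:p}
drop 9:q onto {8:q}
drop 10:p onto {9:q}
ground layer = {0:t}
drop-orders for the pieces not yet dropped (sum over which currently-grounded one goes next):
  1 to go: {7} 1  {10} 1
  2 to go: {7,10} 2  {9,10} 1
  3 to go: {7,9,10} 3  {8,9,10} 1
  4 to go: {6,8,9,10} 1  {7,8,9,10} 4
  5 to go: {6,7,8,9,10} 5
  6 to go: {3,6,7,8,9,10} 5  {5,6,7,8,9,10} 5
  7 to go: {2,3,6,7,8,9,10} 5  {3,5,6,7,8,9,10} 10  {4,5,6,7,8,9,10} 5
  8 to go: {1,2,3,6,7,8,9,10} 5  {2,3,5,6,7,8,9,10} 15  {3,4,5,6,7,8,9,10} 15
  9 to go: {1,2,3,5,6,7,8,9,10} 20  {2,3,4,5,6,7,8,9,10} 30
  if 0:t drops first: 50 orders

50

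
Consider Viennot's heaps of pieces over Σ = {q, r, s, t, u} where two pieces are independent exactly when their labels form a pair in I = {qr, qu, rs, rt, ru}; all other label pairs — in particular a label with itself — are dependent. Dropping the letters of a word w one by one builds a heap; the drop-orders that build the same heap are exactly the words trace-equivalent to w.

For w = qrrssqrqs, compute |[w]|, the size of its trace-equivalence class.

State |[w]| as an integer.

piece 0:q — minimal
piece 1:r — minimal
piece 2:r rests on {1:r}
piece 3:s rests on {0:q}
piece 4:s rests on {3:s}
piece 5:q rests on {4:s}
piece 6:r rests on {2:r}
piece 7:q rests on {5:q}
piece 8:s rests on {7:q}
minimal pieces: {0:q, 1:r}
ways to finish when only these pieces remain (= sum over removing one remaining piece with nothing left below it):
  1 left: {6}→1  {8}→1
  2 left: {2,6}→1  {6,8}→2  {7,8}→1
  3 left: {1,2,6}→1  {2,6,8}→3  {5,7,8}→1  {6,7,8}→3
  4 left: {1,2,6,8}→4  {2,6,7,8}→6  {4,5,7,8}→1  {5,6,7,8}→4
  5 left: {1,2,6,7,8}→10  {2,5,6,7,8}→10  {3,4,5,7,8}→1  {4,5,6,7,8}→5
  6 left: {0,3,4,5,7,8}→1  {1,2,5,6,7,8}→20  {2,4,5,6,7,8}→15  {3,4,5,6,7,8}→6
  7 left: {0,3,4,5,6,7,8}→7  {1,2,4,5,6,7,8}→35  {2,3,4,5,6,7,8}→21
  placing 0:q first → 56 extensions
  placing 1:r first → 28 extensions
total linear extensions = 84

84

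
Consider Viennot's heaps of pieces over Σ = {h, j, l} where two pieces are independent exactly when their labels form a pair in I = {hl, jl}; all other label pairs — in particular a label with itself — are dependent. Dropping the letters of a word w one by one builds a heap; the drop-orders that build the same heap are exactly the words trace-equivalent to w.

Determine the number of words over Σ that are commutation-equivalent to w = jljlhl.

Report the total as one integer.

20

piece 0:j — minimal
piece 1:l — minimal
piece 2:j rests on {0:j}
piece 3:l rests on {1:l}
piece 4:h rests on {2:j}
piece 5:l rests on {3:l}
minimal pieces: {0:j, 1:l}
ways to finish when only these pieces remain (= sum over removing one remaining piece with nothing left below it):
  1 left: {4}→1  {5}→1
  2 left: {2,4}→1  {3,5}→1  {4,5}→2
  3 left: {0,2,4}→1  {1,3,5}→1  {2,4,5}→3  {3,4,5}→3
  4 left: {0,2,4,5}→4  {1,3,4,5}→4  {2,3,4,5}→6
  placing 0:j first → 10 extensions
  placing 1:l first → 10 extensions
total linear extensions = 20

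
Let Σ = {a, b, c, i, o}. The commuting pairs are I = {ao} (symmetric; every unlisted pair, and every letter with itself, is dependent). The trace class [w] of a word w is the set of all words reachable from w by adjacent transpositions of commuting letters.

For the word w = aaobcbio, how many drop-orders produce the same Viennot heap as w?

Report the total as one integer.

3

piece 0:a — minimal
piece 1:a rests on {0:a}
piece 2:o — minimal
piece 3:b rests on {1:a, 2:o}
piece 4:c rests on {3:b}
piece 5:b rests on {4:c}
piece 6:i rests on {5:b}
piece 7:o rests on {6:i}
minimal pieces: {0:a, 2:o}
ways to finish when only these pieces remain (= sum over removing one remaining piece with nothing left below it):
  1 left: {7}→1
  2 left: {6,7}→1
  3 left: {5,6,7}→1
  4 left: {4,5,6,7}→1
  5 left: {3,4,5,6,7}→1
  6 left: {1,3,4,5,6,7}→1  {2,3,4,5,6,7}→1
  placing 0:a first → 2 extensions
  placing 2:o first → 1 extensions
total linear extensions = 3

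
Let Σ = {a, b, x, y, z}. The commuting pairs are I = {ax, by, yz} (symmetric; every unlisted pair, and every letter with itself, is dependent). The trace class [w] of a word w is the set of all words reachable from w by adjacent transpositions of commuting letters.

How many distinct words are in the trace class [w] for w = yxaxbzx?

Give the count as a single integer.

3

piece 0:y — minimal
piece 1:x rests on {0:y}
piece 2:a rests on {0:y}
piece 3:x rests on {1:x}
piece 4:b rests on {2:a, 3:x}
piece 5:z rests on {4:b}
piece 6:x rests on {5:z}
minimal pieces: {0:y}
ways to finish when only these pieces remain (= sum over removing one remaining piece with nothing left below it):
  1 left: {6}→1
  2 left: {5,6}→1
  3 left: {4,5,6}→1
  4 left: {2,4,5,6}→1  {3,4,5,6}→1
  5 left: {1,3,4,5,6}→1  {2,3,4,5,6}→2
  placing 0:y first → 3 extensions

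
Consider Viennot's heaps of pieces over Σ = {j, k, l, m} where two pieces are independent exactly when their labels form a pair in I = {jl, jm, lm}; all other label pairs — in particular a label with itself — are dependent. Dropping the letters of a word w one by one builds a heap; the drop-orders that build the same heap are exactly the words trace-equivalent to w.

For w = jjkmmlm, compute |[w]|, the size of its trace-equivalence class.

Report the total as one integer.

piece 0:j — minimal
piece 1:j rests on {0:j}
piece 2:k rests on {1:j}
piece 3:m rests on {2:k}
piece 4:m rests on {3:m}
piece 5:l rests on {2:k}
piece 6:m rests on {4:m}
minimal pieces: {0:j}
ways to finish when only these pieces remain (= sum over removing one remaining piece with nothing left below it):
  1 left: {5}→1  {6}→1
  2 left: {4,6}→1  {5,6}→2
  3 left: {3,4,6}→1  {4,5,6}→3
  4 left: {3,4,5,6}→4
  5 left: {2,3,4,5,6}→4
  placing 0:j first → 4 extensions

4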